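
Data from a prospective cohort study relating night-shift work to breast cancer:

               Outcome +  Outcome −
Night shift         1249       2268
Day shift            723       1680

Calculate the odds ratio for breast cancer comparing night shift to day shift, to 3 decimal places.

Cells: a = 1249, b = 2268, c = 723, d = 1680.
OR = (a·d)/(b·c) = (1249 × 1680) / (2268 × 723) = 2098320 / 1639764 = 1.27965
The odds of breast cancer are about 1.28 times as high in the night shift group.

1.280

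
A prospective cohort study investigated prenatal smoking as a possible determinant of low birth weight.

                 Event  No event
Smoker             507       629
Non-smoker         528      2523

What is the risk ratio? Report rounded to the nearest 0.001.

2.579

Cells: a = 507, b = 629, c = 528, d = 2523.
Risk in exposed = 507/1136 = 0.44630; risk in unexposed = 528/3051 = 0.17306.
RR = 0.44630 / 0.17306 = 2.57892
The risk among the exposed is 2.58 times that among the unexposed.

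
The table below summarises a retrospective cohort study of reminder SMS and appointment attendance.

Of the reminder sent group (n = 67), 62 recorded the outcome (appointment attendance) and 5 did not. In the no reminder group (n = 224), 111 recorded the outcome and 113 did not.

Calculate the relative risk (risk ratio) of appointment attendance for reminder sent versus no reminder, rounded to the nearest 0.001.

From the description: a = 62, b = 5, c = 111, d = 113.
Risk in exposed = 62/67 = 0.92537; risk in unexposed = 111/224 = 0.49554.
RR = 0.92537 / 0.49554 = 1.86742
The risk among the exposed is 1.87 times that among the unexposed.

1.867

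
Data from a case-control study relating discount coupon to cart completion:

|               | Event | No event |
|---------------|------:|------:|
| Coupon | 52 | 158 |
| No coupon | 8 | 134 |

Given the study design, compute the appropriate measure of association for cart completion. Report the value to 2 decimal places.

Cells: a = 52, b = 158, c = 8, d = 134.
This is a case-control study: participants were sampled on outcome status, so risks in the source population cannot be estimated directly — relative risk is not valid here. The odds ratio is the appropriate measure.
OR = (a·d)/(b·c) = (52 × 134) / (158 × 8) = 6968 / 1264 = 5.51266

5.51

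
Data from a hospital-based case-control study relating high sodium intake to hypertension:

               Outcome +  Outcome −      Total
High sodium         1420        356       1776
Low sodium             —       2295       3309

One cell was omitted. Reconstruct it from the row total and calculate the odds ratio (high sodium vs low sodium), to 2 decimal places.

9.03

The missing cell is in the unexposed row: 3309 − 2295 = 1014.
So a = 1420, b = 356, c = 1014, d = 2295.
OR = (a·d)/(b·c) = (1420 × 2295) / (356 × 1014) = 3258900 / 360984 = 9.02782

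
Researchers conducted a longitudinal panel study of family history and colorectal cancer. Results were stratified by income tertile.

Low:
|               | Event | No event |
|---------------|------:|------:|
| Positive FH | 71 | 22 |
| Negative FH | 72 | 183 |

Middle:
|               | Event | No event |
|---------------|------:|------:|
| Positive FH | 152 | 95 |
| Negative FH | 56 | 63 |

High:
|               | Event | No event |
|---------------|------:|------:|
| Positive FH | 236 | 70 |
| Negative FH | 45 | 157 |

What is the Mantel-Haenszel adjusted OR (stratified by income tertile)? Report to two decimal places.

5.40

OR_MH = Σ(aᵢdᵢ/nᵢ) / Σ(bᵢcᵢ/nᵢ), where nᵢ is the stratum total.
Stratum 1 (Low): n = 348; a·d/n = 71·183/348 = 37.3362; b·c/n = 22·72/348 = 4.5517
Stratum 2 (Middle): n = 366; a·d/n = 152·63/366 = 26.1639; b·c/n = 95·56/366 = 14.5355
Stratum 3 (High): n = 508; a·d/n = 236·157/508 = 72.9370; b·c/n = 70·45/508 = 6.2008
OR_MH = (37.3362 + 26.1639 + 72.9370) / (4.5517 + 14.5355 + 6.2008) = 136.4371 / 25.2880 = 5.39533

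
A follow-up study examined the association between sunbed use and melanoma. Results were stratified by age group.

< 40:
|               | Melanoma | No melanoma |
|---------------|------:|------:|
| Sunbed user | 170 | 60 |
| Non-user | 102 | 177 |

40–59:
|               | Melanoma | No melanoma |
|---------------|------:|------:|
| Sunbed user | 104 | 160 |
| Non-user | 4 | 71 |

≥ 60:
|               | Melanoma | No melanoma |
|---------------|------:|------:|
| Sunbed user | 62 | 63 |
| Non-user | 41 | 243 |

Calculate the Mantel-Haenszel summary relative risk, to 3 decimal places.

RR_MH = Σ(aᵢ·n₀ᵢ/nᵢ) / Σ(cᵢ·n₁ᵢ/nᵢ), with n₁ᵢ = aᵢ+bᵢ (exposed), n₀ᵢ = cᵢ+dᵢ (unexposed), nᵢ = n₁ᵢ+n₀ᵢ.
Stratum 1 (< 40): n₁ = 230, n₀ = 279, n = 509; a·n₀/n = 170·279/509 = 93.1827; c·n₁/n = 102·230/509 = 46.0904
Stratum 2 (40–59): n₁ = 264, n₀ = 75, n = 339; a·n₀/n = 104·75/339 = 23.0088; c·n₁/n = 4·264/339 = 3.1150
Stratum 3 (≥ 60): n₁ = 125, n₀ = 284, n = 409; a·n₀/n = 62·284/409 = 43.0513; c·n₁/n = 41·125/409 = 12.5306
RR_MH = (93.1827 + 23.0088 + 43.0513) / (46.0904 + 3.1150 + 12.5306) = 159.2429 / 61.7360 = 2.57942

2.579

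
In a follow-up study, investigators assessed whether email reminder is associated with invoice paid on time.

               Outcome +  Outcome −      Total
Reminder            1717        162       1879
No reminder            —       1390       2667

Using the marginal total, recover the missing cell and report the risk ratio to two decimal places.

1.91

The missing cell is in the unexposed row: 2667 − 1390 = 1277.
So a = 1717, b = 162, c = 1277, d = 1390.
RR = [a/(a+b)] / [c/(c+d)] = (1717/1879) / (1277/2667) = 0.91378/0.47882 = 1.90843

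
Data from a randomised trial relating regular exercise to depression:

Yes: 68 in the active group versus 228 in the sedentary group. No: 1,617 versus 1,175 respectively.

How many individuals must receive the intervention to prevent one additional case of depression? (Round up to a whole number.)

Risk in treated group = 68/1685 = 0.04036; risk in control = 228/1403 = 0.16251.
Absolute risk reduction = 0.16251 − 0.04036 = 0.12215
NNT = 1 / ARR = 1 / 0.12215 = 8.186 → round up → 9

9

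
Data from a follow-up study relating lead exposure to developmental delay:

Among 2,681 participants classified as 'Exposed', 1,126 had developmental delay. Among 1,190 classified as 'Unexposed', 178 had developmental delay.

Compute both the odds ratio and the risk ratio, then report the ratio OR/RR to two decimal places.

From the description: a = 1126, b = 1555, c = 178, d = 1012.
OR = (1126·1012)/(1555·178) = 1139512/276790 = 4.11688
Risk in exposed = 1126/2681 = 0.41999; risk in unexposed = 178/1190 = 0.14958; RR = 2.80782
OR/RR = 4.11688 / 2.80782 = 1.46622
The outcome is not rare, so the OR lies further from 1 than the RR.

1.47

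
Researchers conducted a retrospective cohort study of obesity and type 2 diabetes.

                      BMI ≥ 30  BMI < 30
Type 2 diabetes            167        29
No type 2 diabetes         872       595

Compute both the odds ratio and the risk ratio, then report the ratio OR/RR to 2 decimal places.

1.14

Reading the table with exposure as columns: a = 167 (BMI ≥ 30, case), b = 872 (BMI ≥ 30, non-case), c = 29 (BMI < 30, case), d = 595.
OR = (167·595)/(872·29) = 99365/25288 = 3.92933
Risk in exposed = 167/1039 = 0.16073; risk in unexposed = 29/624 = 0.04647; RR = 3.45850
OR/RR = 3.92933 / 3.45850 = 1.13614
The outcome is not rare, so the OR lies further from 1 than the RR.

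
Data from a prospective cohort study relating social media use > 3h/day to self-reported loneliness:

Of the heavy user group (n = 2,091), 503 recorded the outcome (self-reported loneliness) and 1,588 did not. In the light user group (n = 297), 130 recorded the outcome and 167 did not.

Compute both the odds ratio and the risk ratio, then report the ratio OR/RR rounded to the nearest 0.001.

From the description: a = 503, b = 1588, c = 130, d = 167.
OR = (503·167)/(1588·130) = 84001/206440 = 0.40690
Risk in exposed = 503/2091 = 0.24055; risk in unexposed = 130/297 = 0.43771; RR = 0.54958
OR/RR = 0.40690 / 0.54958 = 0.74040
The outcome is not rare, so the OR lies further from 1 than the RR.

0.740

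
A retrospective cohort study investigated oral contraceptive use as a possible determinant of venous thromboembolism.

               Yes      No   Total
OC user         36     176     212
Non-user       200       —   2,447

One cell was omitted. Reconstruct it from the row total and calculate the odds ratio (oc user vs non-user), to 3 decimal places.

2.298

The missing cell is in the unexposed row: 2447 − 200 = 2247.
So a = 36, b = 176, c = 200, d = 2247.
OR = (a·d)/(b·c) = (36 × 2247) / (176 × 200) = 80892 / 35200 = 2.29807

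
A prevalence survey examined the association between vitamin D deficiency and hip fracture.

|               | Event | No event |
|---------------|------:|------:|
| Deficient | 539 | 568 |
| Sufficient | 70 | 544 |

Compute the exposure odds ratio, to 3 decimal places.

7.375

Cells: a = 539, b = 568, c = 70, d = 544.
OR = (a·d)/(b·c) = (539 × 544) / (568 × 70) = 293216 / 39760 = 7.37465
The odds of hip fracture are about 7.37 times as high in the deficient group.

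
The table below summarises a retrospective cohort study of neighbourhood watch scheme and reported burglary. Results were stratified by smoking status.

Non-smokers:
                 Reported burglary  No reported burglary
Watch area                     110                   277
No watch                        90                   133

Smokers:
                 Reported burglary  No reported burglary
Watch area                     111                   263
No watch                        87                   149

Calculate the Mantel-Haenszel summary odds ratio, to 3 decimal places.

0.652

OR_MH = Σ(aᵢdᵢ/nᵢ) / Σ(bᵢcᵢ/nᵢ), where nᵢ is the stratum total.
Stratum 1 (Non-smokers): n = 610; a·d/n = 110·133/610 = 23.9836; b·c/n = 277·90/610 = 40.8689
Stratum 2 (Smokers): n = 610; a·d/n = 111·149/610 = 27.1131; b·c/n = 263·87/610 = 37.5098
OR_MH = (23.9836 + 27.1131) / (40.8689 + 37.5098) = 51.0967 / 78.3787 = 0.65192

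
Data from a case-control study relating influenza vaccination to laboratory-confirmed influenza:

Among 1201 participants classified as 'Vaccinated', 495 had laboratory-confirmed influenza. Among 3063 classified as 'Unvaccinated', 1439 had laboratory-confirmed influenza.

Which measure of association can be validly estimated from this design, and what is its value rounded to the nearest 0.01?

0.79

From the description: a = 495, b = 706, c = 1439, d = 1624.
This is a case-control study: participants were sampled on outcome status, so risks in the source population cannot be estimated directly — relative risk is not valid here. The odds ratio is the appropriate measure.
OR = (a·d)/(b·c) = (495 × 1624) / (706 × 1439) = 803880 / 1015934 = 0.79127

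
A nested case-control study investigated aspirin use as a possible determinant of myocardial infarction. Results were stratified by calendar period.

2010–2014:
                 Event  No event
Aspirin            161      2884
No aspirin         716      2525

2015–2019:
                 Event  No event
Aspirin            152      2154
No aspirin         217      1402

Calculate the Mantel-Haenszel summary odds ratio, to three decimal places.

0.266

OR_MH = Σ(aᵢdᵢ/nᵢ) / Σ(bᵢcᵢ/nᵢ), where nᵢ is the stratum total.
Stratum 1 (2010–2014): n = 6286; a·d/n = 161·2525/6286 = 64.6715; b·c/n = 2884·716/6286 = 328.4989
Stratum 2 (2015–2019): n = 3925; a·d/n = 152·1402/3925 = 54.2940; b·c/n = 2154·217/3925 = 119.0874
OR_MH = (64.6715 + 54.2940) / (328.4989 + 119.0874) = 118.9655 / 447.5863 = 0.26579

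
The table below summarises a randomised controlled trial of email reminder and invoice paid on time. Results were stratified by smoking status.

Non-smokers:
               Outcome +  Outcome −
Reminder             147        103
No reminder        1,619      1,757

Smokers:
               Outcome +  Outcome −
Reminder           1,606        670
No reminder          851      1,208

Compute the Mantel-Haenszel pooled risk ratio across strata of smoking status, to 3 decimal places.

RR_MH = Σ(aᵢ·n₀ᵢ/nᵢ) / Σ(cᵢ·n₁ᵢ/nᵢ), with n₁ᵢ = aᵢ+bᵢ (exposed), n₀ᵢ = cᵢ+dᵢ (unexposed), nᵢ = n₁ᵢ+n₀ᵢ.
Stratum 1 (Non-smokers): n₁ = 250, n₀ = 3376, n = 3626; a·n₀/n = 147·3376/3626 = 136.8649; c·n₁/n = 1619·250/3626 = 111.6244
Stratum 2 (Smokers): n₁ = 2276, n₀ = 2059, n = 4335; a·n₀/n = 1606·2059/4335 = 762.8037; c·n₁/n = 851·2276/4335 = 446.7995
RR_MH = (136.8649 + 762.8037) / (111.6244 + 446.7995) = 899.6686 / 558.4239 = 1.61109

1.611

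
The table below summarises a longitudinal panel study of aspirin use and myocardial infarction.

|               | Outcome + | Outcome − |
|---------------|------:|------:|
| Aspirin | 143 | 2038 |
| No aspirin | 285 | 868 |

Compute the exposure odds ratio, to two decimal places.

0.21

Cells: a = 143, b = 2038, c = 285, d = 868.
OR = (a·d)/(b·c) = (143 × 868) / (2038 × 285) = 124124 / 580830 = 0.21370
Exposure is associated with lower odds of myocardial infarction (OR = 0.21 < 1).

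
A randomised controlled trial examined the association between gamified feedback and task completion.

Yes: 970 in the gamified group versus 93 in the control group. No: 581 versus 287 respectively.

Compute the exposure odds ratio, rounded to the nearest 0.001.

From the description: a = 970, b = 581, c = 93, d = 287.
OR = (a·d)/(b·c) = (970 × 287) / (581 × 93) = 278390 / 54033 = 5.15222
The odds of task completion are about 5.15 times as high in the gamified group.

5.152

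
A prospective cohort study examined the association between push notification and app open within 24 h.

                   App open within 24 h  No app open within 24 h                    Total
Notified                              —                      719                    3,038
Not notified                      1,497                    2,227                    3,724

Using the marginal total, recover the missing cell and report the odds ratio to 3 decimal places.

4.798

The missing cell is in the exposed row: 3038 − 719 = 2319.
So a = 2319, b = 719, c = 1497, d = 2227.
OR = (a·d)/(b·c) = (2319 × 2227) / (719 × 1497) = 5164413 / 1076343 = 4.79811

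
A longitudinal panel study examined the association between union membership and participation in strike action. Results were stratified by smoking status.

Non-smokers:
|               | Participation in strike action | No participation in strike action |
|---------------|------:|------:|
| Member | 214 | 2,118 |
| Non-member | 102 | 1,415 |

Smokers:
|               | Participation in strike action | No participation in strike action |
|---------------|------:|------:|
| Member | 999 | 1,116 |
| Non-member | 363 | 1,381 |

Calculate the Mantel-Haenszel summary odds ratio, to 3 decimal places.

2.707

OR_MH = Σ(aᵢdᵢ/nᵢ) / Σ(bᵢcᵢ/nᵢ), where nᵢ is the stratum total.
Stratum 1 (Non-smokers): n = 3849; a·d/n = 214·1415/3849 = 78.6724; b·c/n = 2118·102/3849 = 56.1278
Stratum 2 (Smokers): n = 3859; a·d/n = 999·1381/3859 = 357.5069; b·c/n = 1116·363/3859 = 104.9775
OR_MH = (78.6724 + 357.5069) / (56.1278 + 104.9775) = 436.1792 / 161.1053 = 2.70742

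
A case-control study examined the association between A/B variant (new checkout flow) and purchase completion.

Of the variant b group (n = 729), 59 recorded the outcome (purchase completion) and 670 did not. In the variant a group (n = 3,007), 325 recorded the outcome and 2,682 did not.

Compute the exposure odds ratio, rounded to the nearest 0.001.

From the description: a = 59, b = 670, c = 325, d = 2682.
OR = (a·d)/(b·c) = (59 × 2682) / (670 × 325) = 158238 / 217750 = 0.72670
Exposure is associated with lower odds of purchase completion (OR = 0.73 < 1).

0.727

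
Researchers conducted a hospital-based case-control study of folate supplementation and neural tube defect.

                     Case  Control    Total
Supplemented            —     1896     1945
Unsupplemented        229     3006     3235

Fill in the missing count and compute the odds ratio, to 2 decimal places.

0.34

The missing cell is in the exposed row: 1945 − 1896 = 49.
So a = 49, b = 1896, c = 229, d = 3006.
OR = (a·d)/(b·c) = (49 × 3006) / (1896 × 229) = 147294 / 434184 = 0.33924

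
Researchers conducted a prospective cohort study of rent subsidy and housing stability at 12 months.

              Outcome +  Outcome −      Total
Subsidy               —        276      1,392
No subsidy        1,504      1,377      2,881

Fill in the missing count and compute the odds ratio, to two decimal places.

3.70

The missing cell is in the exposed row: 1392 − 276 = 1116.
So a = 1116, b = 276, c = 1504, d = 1377.
OR = (a·d)/(b·c) = (1116 × 1377) / (276 × 1504) = 1536732 / 415104 = 3.70204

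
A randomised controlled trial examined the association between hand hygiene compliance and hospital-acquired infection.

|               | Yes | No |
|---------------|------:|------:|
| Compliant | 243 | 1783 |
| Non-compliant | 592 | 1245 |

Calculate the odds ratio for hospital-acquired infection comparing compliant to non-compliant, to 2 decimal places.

0.29

Cells: a = 243, b = 1783, c = 592, d = 1245.
OR = (a·d)/(b·c) = (243 × 1245) / (1783 × 592) = 302535 / 1055536 = 0.28662
Exposure is associated with lower odds of hospital-acquired infection (OR = 0.29 < 1).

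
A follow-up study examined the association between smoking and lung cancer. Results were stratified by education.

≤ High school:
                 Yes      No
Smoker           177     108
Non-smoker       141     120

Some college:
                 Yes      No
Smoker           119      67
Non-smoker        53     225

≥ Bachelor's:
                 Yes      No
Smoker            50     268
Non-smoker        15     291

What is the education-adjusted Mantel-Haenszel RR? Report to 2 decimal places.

1.76

RR_MH = Σ(aᵢ·n₀ᵢ/nᵢ) / Σ(cᵢ·n₁ᵢ/nᵢ), with n₁ᵢ = aᵢ+bᵢ (exposed), n₀ᵢ = cᵢ+dᵢ (unexposed), nᵢ = n₁ᵢ+n₀ᵢ.
Stratum 1 (≤ High school): n₁ = 285, n₀ = 261, n = 546; a·n₀/n = 177·261/546 = 84.6099; c·n₁/n = 141·285/546 = 73.5989
Stratum 2 (Some college): n₁ = 186, n₀ = 278, n = 464; a·n₀/n = 119·278/464 = 71.2974; c·n₁/n = 53·186/464 = 21.2457
Stratum 3 (≥ Bachelor's): n₁ = 318, n₀ = 306, n = 624; a·n₀/n = 50·306/624 = 24.5192; c·n₁/n = 15·318/624 = 7.6442
RR_MH = (84.6099 + 71.2974 + 24.5192) / (73.5989 + 21.2457 + 7.6442) = 180.4265 / 102.4888 = 1.76045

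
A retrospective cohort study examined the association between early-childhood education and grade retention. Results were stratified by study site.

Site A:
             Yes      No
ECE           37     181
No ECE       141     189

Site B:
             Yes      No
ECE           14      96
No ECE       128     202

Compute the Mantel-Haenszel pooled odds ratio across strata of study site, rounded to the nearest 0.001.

0.258

OR_MH = Σ(aᵢdᵢ/nᵢ) / Σ(bᵢcᵢ/nᵢ), where nᵢ is the stratum total.
Stratum 1 (Site A): n = 548; a·d/n = 37·189/548 = 12.7609; b·c/n = 181·141/548 = 46.5712
Stratum 2 (Site B): n = 440; a·d/n = 14·202/440 = 6.4273; b·c/n = 96·128/440 = 27.9273
OR_MH = (12.7609 + 6.4273) / (46.5712 + 27.9273) = 19.1882 / 74.4984 = 0.25757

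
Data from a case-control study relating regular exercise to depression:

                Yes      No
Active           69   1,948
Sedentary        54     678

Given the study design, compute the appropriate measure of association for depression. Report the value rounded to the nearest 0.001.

Cells: a = 69, b = 1948, c = 54, d = 678.
This is a case-control study: participants were sampled on outcome status, so risks in the source population cannot be estimated directly — relative risk is not valid here. The odds ratio is the appropriate measure.
OR = (a·d)/(b·c) = (69 × 678) / (1948 × 54) = 46782 / 105192 = 0.44473

0.445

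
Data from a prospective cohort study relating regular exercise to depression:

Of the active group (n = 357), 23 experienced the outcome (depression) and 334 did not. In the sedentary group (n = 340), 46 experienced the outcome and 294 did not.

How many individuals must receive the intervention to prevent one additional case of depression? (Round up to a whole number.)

Risk in treated group = 23/357 = 0.06443; risk in control = 46/340 = 0.13529.
Absolute risk reduction = 0.13529 − 0.06443 = 0.07087
NNT = 1 / ARR = 1 / 0.07087 = 14.111 → round up → 15

15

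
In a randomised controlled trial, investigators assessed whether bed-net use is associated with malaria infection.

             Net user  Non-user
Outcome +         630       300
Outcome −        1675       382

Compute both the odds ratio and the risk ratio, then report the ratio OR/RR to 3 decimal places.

0.771

Reading the table with exposure as columns: a = 630 (Net user, case), b = 1675 (Net user, non-case), c = 300 (Non-user, case), d = 382.
OR = (630·382)/(1675·300) = 240660/502500 = 0.47893
Risk in exposed = 630/2305 = 0.27332; risk in unexposed = 300/682 = 0.43988; RR = 0.62134
OR/RR = 0.47893 / 0.62134 = 0.77079
The outcome is not rare, so the OR lies further from 1 than the RR.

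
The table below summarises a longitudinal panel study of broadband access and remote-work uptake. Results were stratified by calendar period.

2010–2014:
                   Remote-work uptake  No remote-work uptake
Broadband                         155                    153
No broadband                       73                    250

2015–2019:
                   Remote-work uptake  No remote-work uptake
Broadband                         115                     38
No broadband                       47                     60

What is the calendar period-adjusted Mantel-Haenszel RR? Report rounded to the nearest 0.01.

RR_MH = Σ(aᵢ·n₀ᵢ/nᵢ) / Σ(cᵢ·n₁ᵢ/nᵢ), with n₁ᵢ = aᵢ+bᵢ (exposed), n₀ᵢ = cᵢ+dᵢ (unexposed), nᵢ = n₁ᵢ+n₀ᵢ.
Stratum 1 (2010–2014): n₁ = 308, n₀ = 323, n = 631; a·n₀/n = 155·323/631 = 79.3423; c·n₁/n = 73·308/631 = 35.6323
Stratum 2 (2015–2019): n₁ = 153, n₀ = 107, n = 260; a·n₀/n = 115·107/260 = 47.3269; c·n₁/n = 47·153/260 = 27.6577
RR_MH = (79.3423 + 47.3269) / (35.6323 + 27.6577) = 126.6692 / 63.2900 = 2.00141

2.00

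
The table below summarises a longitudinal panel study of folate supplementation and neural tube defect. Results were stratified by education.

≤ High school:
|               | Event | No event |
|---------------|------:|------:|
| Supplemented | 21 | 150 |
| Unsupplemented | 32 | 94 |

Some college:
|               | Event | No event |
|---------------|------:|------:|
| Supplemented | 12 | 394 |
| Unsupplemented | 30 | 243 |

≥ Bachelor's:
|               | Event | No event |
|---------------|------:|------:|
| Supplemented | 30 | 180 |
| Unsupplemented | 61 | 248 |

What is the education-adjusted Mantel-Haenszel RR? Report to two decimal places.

RR_MH = Σ(aᵢ·n₀ᵢ/nᵢ) / Σ(cᵢ·n₁ᵢ/nᵢ), with n₁ᵢ = aᵢ+bᵢ (exposed), n₀ᵢ = cᵢ+dᵢ (unexposed), nᵢ = n₁ᵢ+n₀ᵢ.
Stratum 1 (≤ High school): n₁ = 171, n₀ = 126, n = 297; a·n₀/n = 21·126/297 = 8.9091; c·n₁/n = 32·171/297 = 18.4242
Stratum 2 (Some college): n₁ = 406, n₀ = 273, n = 679; a·n₀/n = 12·273/679 = 4.8247; c·n₁/n = 30·406/679 = 17.9381
Stratum 3 (≥ Bachelor's): n₁ = 210, n₀ = 309, n = 519; a·n₀/n = 30·309/519 = 17.8613; c·n₁/n = 61·210/519 = 24.6821
RR_MH = (8.9091 + 4.8247 + 17.8613) / (18.4242 + 17.9381 + 24.6821) = 31.5951 / 61.0445 = 0.51758

0.52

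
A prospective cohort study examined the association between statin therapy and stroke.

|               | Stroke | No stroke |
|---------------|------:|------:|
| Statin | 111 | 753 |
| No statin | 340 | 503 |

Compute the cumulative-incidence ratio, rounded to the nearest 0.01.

Cells: a = 111, b = 753, c = 340, d = 503.
Risk in exposed = 111/864 = 0.12847; risk in unexposed = 340/843 = 0.40332.
RR = 0.12847 / 0.40332 = 0.31854
The risk is 68% lower among the exposed than among the unexposed.

0.32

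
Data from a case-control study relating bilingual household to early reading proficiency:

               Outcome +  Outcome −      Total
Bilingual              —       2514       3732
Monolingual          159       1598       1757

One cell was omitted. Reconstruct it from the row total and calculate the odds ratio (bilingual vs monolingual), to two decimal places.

4.87

The missing cell is in the exposed row: 3732 − 2514 = 1218.
So a = 1218, b = 2514, c = 159, d = 1598.
OR = (a·d)/(b·c) = (1218 × 1598) / (2514 × 159) = 1946364 / 399726 = 4.86925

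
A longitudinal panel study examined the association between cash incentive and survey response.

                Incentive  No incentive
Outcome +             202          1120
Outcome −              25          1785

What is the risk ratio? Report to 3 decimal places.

2.308

Reading the table with exposure as columns: a = 202 (Incentive, case), b = 25 (Incentive, non-case), c = 1120 (No incentive, case), d = 1785.
Risk in exposed = 202/227 = 0.88987; risk in unexposed = 1120/2905 = 0.38554.
RR = 0.88987 / 0.38554 = 2.30809
The risk among the exposed is 2.31 times that among the unexposed.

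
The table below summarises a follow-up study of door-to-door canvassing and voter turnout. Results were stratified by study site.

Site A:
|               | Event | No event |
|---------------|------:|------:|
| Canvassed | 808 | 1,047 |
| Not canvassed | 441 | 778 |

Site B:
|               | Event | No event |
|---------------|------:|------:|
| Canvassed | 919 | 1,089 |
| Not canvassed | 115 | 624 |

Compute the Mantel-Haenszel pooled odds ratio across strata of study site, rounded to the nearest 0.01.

2.11

OR_MH = Σ(aᵢdᵢ/nᵢ) / Σ(bᵢcᵢ/nᵢ), where nᵢ is the stratum total.
Stratum 1 (Site A): n = 3074; a·d/n = 808·778/3074 = 204.4971; b·c/n = 1047·441/3074 = 150.2040
Stratum 2 (Site B): n = 2747; a·d/n = 919·624/2747 = 208.7572; b·c/n = 1089·115/2747 = 45.5897
OR_MH = (204.4971 + 208.7572) / (150.2040 + 45.5897) = 413.2543 / 195.7937 = 2.11066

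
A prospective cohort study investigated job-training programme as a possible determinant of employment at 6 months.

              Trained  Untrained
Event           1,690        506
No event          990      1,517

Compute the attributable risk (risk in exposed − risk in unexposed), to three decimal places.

Reading the table with exposure as columns: a = 1690 (Trained, case), b = 990 (Trained, non-case), c = 506 (Untrained, case), d = 1517.
Risk in exposed = 1690/2680 = 0.630597; risk in unexposed = 506/2023 = 0.250124.
Risk difference = 0.630597 − 0.250124 = 0.380473

0.380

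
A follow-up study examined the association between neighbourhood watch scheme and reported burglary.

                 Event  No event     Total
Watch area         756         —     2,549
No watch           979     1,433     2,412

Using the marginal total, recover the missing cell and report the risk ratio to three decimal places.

0.731

The missing cell is in the exposed row: 2549 − 756 = 1793.
So a = 756, b = 1793, c = 979, d = 1433.
RR = [a/(a+b)] / [c/(c+d)] = (756/2549) / (979/2412) = 0.29659/0.40589 = 0.73071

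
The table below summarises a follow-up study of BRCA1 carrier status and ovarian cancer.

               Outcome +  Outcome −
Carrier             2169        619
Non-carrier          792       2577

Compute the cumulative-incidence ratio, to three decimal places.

3.309

Cells: a = 2169, b = 619, c = 792, d = 2577.
Risk in exposed = 2169/2788 = 0.77798; risk in unexposed = 792/3369 = 0.23508.
RR = 0.77798 / 0.23508 = 3.30935
The risk among the exposed is 3.31 times that among the unexposed.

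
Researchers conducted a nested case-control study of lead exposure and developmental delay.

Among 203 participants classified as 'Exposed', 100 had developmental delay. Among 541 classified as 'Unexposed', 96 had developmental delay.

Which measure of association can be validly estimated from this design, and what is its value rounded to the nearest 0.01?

4.50

From the description: a = 100, b = 103, c = 96, d = 445.
This is a nested case-control study: participants were sampled on outcome status, so risks in the source population cannot be estimated directly — relative risk is not valid here. The odds ratio is the appropriate measure.
OR = (a·d)/(b·c) = (100 × 445) / (103 × 96) = 44500 / 9888 = 4.50040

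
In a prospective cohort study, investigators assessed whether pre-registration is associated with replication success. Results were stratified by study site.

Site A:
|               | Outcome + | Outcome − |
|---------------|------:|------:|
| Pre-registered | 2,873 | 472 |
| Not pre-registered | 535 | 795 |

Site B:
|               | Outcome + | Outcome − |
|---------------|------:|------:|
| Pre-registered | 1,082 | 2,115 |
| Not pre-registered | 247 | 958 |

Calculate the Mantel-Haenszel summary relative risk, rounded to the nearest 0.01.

RR_MH = Σ(aᵢ·n₀ᵢ/nᵢ) / Σ(cᵢ·n₁ᵢ/nᵢ), with n₁ᵢ = aᵢ+bᵢ (exposed), n₀ᵢ = cᵢ+dᵢ (unexposed), nᵢ = n₁ᵢ+n₀ᵢ.
Stratum 1 (Site A): n₁ = 3345, n₀ = 1330, n = 4675; a·n₀/n = 2873·1330/4675 = 817.3455; c·n₁/n = 535·3345/4675 = 382.7968
Stratum 2 (Site B): n₁ = 3197, n₀ = 1205, n = 4402; a·n₀/n = 1082·1205/4402 = 296.1858; c·n₁/n = 247·3197/4402 = 179.3864
RR_MH = (817.3455 + 296.1858) / (382.7968 + 179.3864) = 1113.5313 / 562.1832 = 1.98073

1.98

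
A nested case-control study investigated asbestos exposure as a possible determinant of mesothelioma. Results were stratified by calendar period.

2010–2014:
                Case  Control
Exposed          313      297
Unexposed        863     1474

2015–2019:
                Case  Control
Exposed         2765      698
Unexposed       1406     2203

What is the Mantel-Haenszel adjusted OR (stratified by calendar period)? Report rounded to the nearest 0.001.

4.509

OR_MH = Σ(aᵢdᵢ/nᵢ) / Σ(bᵢcᵢ/nᵢ), where nᵢ is the stratum total.
Stratum 1 (2010–2014): n = 2947; a·d/n = 313·1474/2947 = 156.5531; b·c/n = 297·863/2947 = 86.9735
Stratum 2 (2015–2019): n = 7072; a·d/n = 2765·2203/7072 = 861.3257; b·c/n = 698·1406/7072 = 138.7709
OR_MH = (156.5531 + 861.3257) / (86.9735 + 138.7709) = 1017.8788 / 225.7445 = 4.50899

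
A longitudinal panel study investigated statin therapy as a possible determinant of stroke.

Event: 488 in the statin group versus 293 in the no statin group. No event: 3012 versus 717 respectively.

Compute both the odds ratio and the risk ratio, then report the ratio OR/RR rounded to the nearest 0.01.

From the description: a = 488, b = 3012, c = 293, d = 717.
OR = (488·717)/(3012·293) = 349896/882516 = 0.39648
Risk in exposed = 488/3500 = 0.13943; risk in unexposed = 293/1010 = 0.29010; RR = 0.48062
OR/RR = 0.39648 / 0.48062 = 0.82492
The outcome is not rare, so the OR lies further from 1 than the RR.

0.82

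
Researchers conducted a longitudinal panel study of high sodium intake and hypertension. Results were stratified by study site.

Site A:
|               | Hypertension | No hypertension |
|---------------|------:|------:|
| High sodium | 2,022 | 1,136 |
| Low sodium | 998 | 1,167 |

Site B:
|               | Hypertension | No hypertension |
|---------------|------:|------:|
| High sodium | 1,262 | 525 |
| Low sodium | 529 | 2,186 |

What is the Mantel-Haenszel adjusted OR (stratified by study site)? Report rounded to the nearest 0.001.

3.845

OR_MH = Σ(aᵢdᵢ/nᵢ) / Σ(bᵢcᵢ/nᵢ), where nᵢ is the stratum total.
Stratum 1 (Site A): n = 5323; a·d/n = 2022·1167/5323 = 443.2978; b·c/n = 1136·998/5323 = 212.9867
Stratum 2 (Site B): n = 4502; a·d/n = 1262·2186/4502 = 612.7792; b·c/n = 525·529/4502 = 61.6892
OR_MH = (443.2978 + 612.7792) / (212.9867 + 61.6892) = 1056.0770 / 274.6759 = 3.84481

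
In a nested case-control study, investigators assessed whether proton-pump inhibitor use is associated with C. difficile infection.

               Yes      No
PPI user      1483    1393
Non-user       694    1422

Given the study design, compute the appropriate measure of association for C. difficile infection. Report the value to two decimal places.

2.18

Cells: a = 1483, b = 1393, c = 694, d = 1422.
This is a nested case-control study: participants were sampled on outcome status, so risks in the source population cannot be estimated directly — relative risk is not valid here. The odds ratio is the appropriate measure.
OR = (a·d)/(b·c) = (1483 × 1422) / (1393 × 694) = 2108826 / 966742 = 2.18137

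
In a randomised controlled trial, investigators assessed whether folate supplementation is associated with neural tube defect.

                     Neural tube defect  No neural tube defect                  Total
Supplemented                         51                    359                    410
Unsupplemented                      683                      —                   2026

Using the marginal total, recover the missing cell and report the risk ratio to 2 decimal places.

0.37

The missing cell is in the unexposed row: 2026 − 683 = 1343.
So a = 51, b = 359, c = 683, d = 1343.
RR = [a/(a+b)] / [c/(c+d)] = (51/410) / (683/2026) = 0.12439/0.33712 = 0.36898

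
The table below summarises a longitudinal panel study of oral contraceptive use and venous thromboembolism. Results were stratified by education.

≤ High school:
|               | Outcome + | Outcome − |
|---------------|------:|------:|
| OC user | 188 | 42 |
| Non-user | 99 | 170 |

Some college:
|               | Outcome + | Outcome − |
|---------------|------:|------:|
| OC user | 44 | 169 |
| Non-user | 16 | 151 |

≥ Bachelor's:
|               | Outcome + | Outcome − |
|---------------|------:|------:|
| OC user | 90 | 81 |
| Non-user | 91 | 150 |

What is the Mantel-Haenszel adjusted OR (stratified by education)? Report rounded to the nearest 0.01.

3.43

OR_MH = Σ(aᵢdᵢ/nᵢ) / Σ(bᵢcᵢ/nᵢ), where nᵢ is the stratum total.
Stratum 1 (≤ High school): n = 499; a·d/n = 188·170/499 = 64.0481; b·c/n = 42·99/499 = 8.3327
Stratum 2 (Some college): n = 380; a·d/n = 44·151/380 = 17.4842; b·c/n = 169·16/380 = 7.1158
Stratum 3 (≥ Bachelor's): n = 412; a·d/n = 90·150/412 = 32.7670; b·c/n = 81·91/412 = 17.8908
OR_MH = (64.0481 + 17.4842 + 32.7670) / (8.3327 + 7.1158 + 17.8908) = 114.2993 / 33.3392 = 3.42837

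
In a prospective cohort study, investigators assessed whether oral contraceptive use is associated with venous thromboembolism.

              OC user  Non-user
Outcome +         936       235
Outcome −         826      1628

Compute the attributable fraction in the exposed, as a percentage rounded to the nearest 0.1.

Reading the table with exposure as columns: a = 936 (OC user, case), b = 826 (OC user, non-case), c = 235 (Non-user, case), d = 1628.
Risk in exposed = 936/1762 = 0.53121; risk in unexposed = 235/1863 = 0.12614.
RR = 0.53121/0.12614 = 4.21129
AR% = (RR − 1)/RR × 100 = (4.21129 − 1)/4.21129 × 100 = 76.2543%

76.3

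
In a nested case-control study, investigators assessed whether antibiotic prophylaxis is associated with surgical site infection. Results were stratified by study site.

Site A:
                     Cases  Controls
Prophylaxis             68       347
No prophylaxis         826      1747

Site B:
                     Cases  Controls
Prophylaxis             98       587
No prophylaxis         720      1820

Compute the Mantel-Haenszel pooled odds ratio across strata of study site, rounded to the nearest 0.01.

0.42

OR_MH = Σ(aᵢdᵢ/nᵢ) / Σ(bᵢcᵢ/nᵢ), where nᵢ is the stratum total.
Stratum 1 (Site A): n = 2988; a·d/n = 68·1747/2988 = 39.7577; b·c/n = 347·826/2988 = 95.9244
Stratum 2 (Site B): n = 3225; a·d/n = 98·1820/3225 = 55.3054; b·c/n = 587·720/3225 = 131.0512
OR_MH = (39.7577 + 55.3054) / (95.9244 + 131.0512) = 95.0631 / 226.9755 = 0.41883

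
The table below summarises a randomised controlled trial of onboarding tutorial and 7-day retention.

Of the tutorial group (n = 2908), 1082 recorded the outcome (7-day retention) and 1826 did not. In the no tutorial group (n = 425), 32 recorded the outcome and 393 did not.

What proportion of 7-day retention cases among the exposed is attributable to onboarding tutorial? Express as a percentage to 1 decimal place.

79.8

From the description: a = 1082, b = 1826, c = 32, d = 393.
Risk in exposed = 1082/2908 = 0.37208; risk in unexposed = 32/425 = 0.07529.
RR = 0.37208/0.07529 = 4.94165
AR% = (RR − 1)/RR × 100 = (4.94165 − 1)/4.94165 × 100 = 79.7638%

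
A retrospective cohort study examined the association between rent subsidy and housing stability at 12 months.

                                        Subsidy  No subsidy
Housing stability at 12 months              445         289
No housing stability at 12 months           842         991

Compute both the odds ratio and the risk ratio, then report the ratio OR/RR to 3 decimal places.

Reading the table with exposure as columns: a = 445 (Subsidy, case), b = 842 (Subsidy, non-case), c = 289 (No subsidy, case), d = 991.
OR = (445·991)/(842·289) = 440995/243338 = 1.81227
Risk in exposed = 445/1287 = 0.34577; risk in unexposed = 289/1280 = 0.22578; RR = 1.53142
OR/RR = 1.81227 / 1.53142 = 1.18340
The outcome is not rare, so the OR lies further from 1 than the RR.

1.183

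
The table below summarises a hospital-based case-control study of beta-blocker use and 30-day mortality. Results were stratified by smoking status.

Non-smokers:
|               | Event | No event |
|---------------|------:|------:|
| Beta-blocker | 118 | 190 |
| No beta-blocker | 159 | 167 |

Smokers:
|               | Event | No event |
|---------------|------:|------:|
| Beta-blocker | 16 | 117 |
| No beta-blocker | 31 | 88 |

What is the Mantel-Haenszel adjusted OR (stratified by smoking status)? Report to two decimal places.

0.59

OR_MH = Σ(aᵢdᵢ/nᵢ) / Σ(bᵢcᵢ/nᵢ), where nᵢ is the stratum total.
Stratum 1 (Non-smokers): n = 634; a·d/n = 118·167/634 = 31.0820; b·c/n = 190·159/634 = 47.6498
Stratum 2 (Smokers): n = 252; a·d/n = 16·88/252 = 5.5873; b·c/n = 117·31/252 = 14.3929
OR_MH = (31.0820 + 5.5873) / (47.6498 + 14.3929) = 36.6693 / 62.0427 = 0.59103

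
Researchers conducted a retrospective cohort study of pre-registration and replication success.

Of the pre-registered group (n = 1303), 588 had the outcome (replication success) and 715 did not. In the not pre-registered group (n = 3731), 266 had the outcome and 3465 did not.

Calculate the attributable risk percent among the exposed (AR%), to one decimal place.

84.2

From the description: a = 588, b = 715, c = 266, d = 3465.
Risk in exposed = 588/1303 = 0.45127; risk in unexposed = 266/3731 = 0.07129.
RR = 0.45127/0.07129 = 6.32960
AR% = (RR − 1)/RR × 100 = (6.32960 − 1)/6.32960 × 100 = 84.2012%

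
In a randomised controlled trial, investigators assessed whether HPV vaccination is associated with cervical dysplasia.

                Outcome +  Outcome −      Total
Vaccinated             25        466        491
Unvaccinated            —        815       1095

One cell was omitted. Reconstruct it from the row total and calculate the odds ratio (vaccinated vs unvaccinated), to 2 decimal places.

The missing cell is in the unexposed row: 1095 − 815 = 280.
So a = 25, b = 466, c = 280, d = 815.
OR = (a·d)/(b·c) = (25 × 815) / (466 × 280) = 20375 / 130480 = 0.15615

0.16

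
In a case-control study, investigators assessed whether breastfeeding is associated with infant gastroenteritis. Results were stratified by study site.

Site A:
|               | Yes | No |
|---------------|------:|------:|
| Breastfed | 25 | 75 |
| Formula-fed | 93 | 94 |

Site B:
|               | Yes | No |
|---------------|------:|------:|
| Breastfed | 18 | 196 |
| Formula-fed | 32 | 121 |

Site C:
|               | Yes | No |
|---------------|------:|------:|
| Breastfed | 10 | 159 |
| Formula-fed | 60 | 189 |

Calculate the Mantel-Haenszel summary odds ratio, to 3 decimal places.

OR_MH = Σ(aᵢdᵢ/nᵢ) / Σ(bᵢcᵢ/nᵢ), where nᵢ is the stratum total.
Stratum 1 (Site A): n = 287; a·d/n = 25·94/287 = 8.1882; b·c/n = 75·93/287 = 24.3031
Stratum 2 (Site B): n = 367; a·d/n = 18·121/367 = 5.9346; b·c/n = 196·32/367 = 17.0899
Stratum 3 (Site C): n = 418; a·d/n = 10·189/418 = 4.5215; b·c/n = 159·60/418 = 22.8230
OR_MH = (8.1882 + 5.9346 + 4.5215) / (24.3031 + 17.0899 + 22.8230) = 18.6443 / 64.2160 = 0.29034

0.290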